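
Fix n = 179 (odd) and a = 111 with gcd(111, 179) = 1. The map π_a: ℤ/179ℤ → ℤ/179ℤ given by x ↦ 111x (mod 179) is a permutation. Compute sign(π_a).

-1

Start at x=44: 44 → 51 → 112 → 81 → 41 → 76 → 23 → … (one orbit).
π_111 has 2 disjoint cycles with lengths [178, 1] on {0,…,178}.
Σ(ℓ_i−1) = 179−2 = 177; sign = (−1)^177 = -1.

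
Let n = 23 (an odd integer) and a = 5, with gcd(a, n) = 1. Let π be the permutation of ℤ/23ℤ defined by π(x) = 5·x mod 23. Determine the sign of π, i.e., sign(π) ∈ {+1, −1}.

-1

Trace 19: π^k(19) = [19, 3, 15, 6, 7, 12, 14] for k=0..6.
Cycle type of π: 22 + 1; total 2 cycles.
2 cycles on 23: each ℓ→(−1)^(ℓ−1), product (−1)^21 = -1.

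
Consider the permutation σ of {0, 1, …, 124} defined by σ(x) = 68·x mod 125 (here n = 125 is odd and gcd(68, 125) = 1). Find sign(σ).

-1

Start at x=57: 57 → 1 → 68 → 124 → 57 (one orbit).
π_68 has 32 disjoint cycles with lengths [4, 4, 4, 4, 4, 4, 4, 4, 4, 4, 4, 4, 4, 4, 4, 4, 4, 4, 4, 4, 4, 4, 4, 4, 4, 4, 4, 4, 4, 4, 4, 1] on {0,…,124}.
n − c = 125 − 32 = 93; sign = (−1)^93 = -1.
Check: (68/125) = -1 by Zolotarev.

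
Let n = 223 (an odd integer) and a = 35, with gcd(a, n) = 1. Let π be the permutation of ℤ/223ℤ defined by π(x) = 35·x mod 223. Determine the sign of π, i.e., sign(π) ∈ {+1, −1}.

-1

Orbit of 203 under x↦35x: [203, 192, 30, 158, 178, 209, 179]… (length divides ord_223(35)).
2 cycles of lengths [222, 1].
sign(π) = (−1)^{n − #cycles} = (−1)^{223−2} = (−1)^221 = -1.
(35|223)_J = -1 (Zolotarev's lemma cross-check).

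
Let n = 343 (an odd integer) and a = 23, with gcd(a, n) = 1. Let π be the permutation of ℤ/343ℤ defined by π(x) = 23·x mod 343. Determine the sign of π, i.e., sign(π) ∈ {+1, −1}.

Orbit of 261 under x↦23x: [261, 172, 183, 93, 81, 148, 317]… (length divides ord_343(23)).
Decompose π into cycles: lengths [147, 147, 21, 21, 3, 3, 1] (7 cycles, including the fixed point 0).
sign(π) = (−1)^{n − #cycles} = (−1)^{343−7} = (−1)^336 = +1.
Via Zolotarev, sign(π_{23}) = (23|343) = +1.

+1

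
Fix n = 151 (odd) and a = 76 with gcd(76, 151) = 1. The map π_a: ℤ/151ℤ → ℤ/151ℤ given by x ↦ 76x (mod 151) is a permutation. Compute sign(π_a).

+1

Trace 128: π^k(128) = [128, 64, 32, 16, 8, 4, 2] for k=0..6.
11 cycles of lengths [15, 15, 15, 15, 15, 15, 15, 15, 15, 15, 1].
151 − 11 = 140 transpositions; sign(π) = (−1)^140 = +1.
The Jacobi symbol (76|151) = +1 (Zolotarev) agrees.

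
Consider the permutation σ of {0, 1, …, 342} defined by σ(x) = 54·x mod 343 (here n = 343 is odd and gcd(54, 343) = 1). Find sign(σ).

-1

Orbit of 152 under x↦54x: [152, 319, 76, 331, 38, 337, 19]… (length divides ord_343(54)).
Cycle type of π: 294 + 42 + 6 + 1; total 4 cycles.
sign(π) = (−1)^{n − #cycles} = (−1)^{343−4} = (−1)^339 = -1.
Check: (54/343) = -1 by Zolotarev.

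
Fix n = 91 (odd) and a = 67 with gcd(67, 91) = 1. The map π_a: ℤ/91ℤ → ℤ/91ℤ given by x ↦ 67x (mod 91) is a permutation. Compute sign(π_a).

Trace 11: π^k(11) = [11, 9, 57, 88, 72, 1, 67] for k=0..6.
10 cycles of lengths [12, 12, 12, 12, 12, 12, 12, 3, 3, 1].
10 cycles on 91: each ℓ→(−1)^(ℓ−1), product (−1)^81 = -1.
Zolotarev: (67|91) = -1, matching the cycle-count sign.

-1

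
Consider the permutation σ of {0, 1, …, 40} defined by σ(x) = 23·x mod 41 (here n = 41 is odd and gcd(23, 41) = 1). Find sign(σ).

+1

Start at x=40: 40 → 18 → 4 → 10 → 25 → 1 → 23 → … (one orbit).
5 cycles of lengths [10, 10, 10, 10, 1].
sign(π) = (−1)^{n − #cycles} = (−1)^{41−5} = (−1)^36 = +1.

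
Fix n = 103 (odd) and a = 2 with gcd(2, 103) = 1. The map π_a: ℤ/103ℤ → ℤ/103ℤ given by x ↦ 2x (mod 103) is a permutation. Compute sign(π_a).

+1

Trace 33: π^k(33) = [33, 66, 29, 58, 13, 26, 52] for k=0..6.
Cycle lengths of π_2 on ℤ/103ℤ: [51, 51, 1]; 3 cycles in total.
Σ(ℓ_i−1) = 103−3 = 100; sign = (−1)^100 = +1.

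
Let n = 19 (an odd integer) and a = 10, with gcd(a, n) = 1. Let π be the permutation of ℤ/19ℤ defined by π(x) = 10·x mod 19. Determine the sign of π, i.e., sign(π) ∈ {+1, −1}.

Start at x=1: 1 → 10 → 5 → 12 → 6 → 3 → 11 → … (one orbit).
Cycle type of π: 18 + 1; total 2 cycles.
19 − 2 = 17 transpositions; sign(π) = (−1)^17 = -1.
Check: (10/19) = -1 by Zolotarev.

-1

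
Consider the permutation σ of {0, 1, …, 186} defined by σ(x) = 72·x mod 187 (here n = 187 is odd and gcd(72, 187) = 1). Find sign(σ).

Trace 72: π^k(72) = [72, 135, 183, 86, 21, 16, 30] for k=0..6.
Cycle lengths of π_72 on ℤ/187ℤ: [20, 20, 20, 20, 20, 20, 20, 20, 10, 4, 4, 4, 4, 1]; 14 cycles in total.
n − c = 187 − 14 = 173; sign = (−1)^173 = -1.
Check: (72/187) = -1 by Zolotarev.

-1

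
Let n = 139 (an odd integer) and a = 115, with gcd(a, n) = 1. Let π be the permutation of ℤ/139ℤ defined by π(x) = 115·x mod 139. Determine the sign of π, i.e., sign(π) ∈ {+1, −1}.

Orbit of 58 under x↦115x: [58, 137, 48, 99, 126, 34, 18]… (length divides ord_139(115)).
Decompose π into cycles: lengths [138, 1] (2 cycles, including the fixed point 0).
Σ(ℓ_i−1) = 139−2 = 137; sign = (−1)^137 = -1.

-1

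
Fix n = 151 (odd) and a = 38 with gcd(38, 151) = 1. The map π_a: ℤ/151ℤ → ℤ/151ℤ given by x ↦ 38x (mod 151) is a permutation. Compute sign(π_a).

+1

Start at x=128: 128 → 32 → 8 → 2 → 76 → 19 → 118 → … (one orbit).
11 cycles of lengths [15, 15, 15, 15, 15, 15, 15, 15, 15, 15, 1].
With 11 cycles on 151 points, sign = (−1)^{151−11} = +1.
(38|151)_J = +1 (Zolotarev's lemma cross-check).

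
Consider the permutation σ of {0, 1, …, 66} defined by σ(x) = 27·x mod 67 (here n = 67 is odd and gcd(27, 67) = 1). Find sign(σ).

Trace 9: π^k(9) = [9, 42, 62, 66, 40, 8, 15] for k=0..6.
Cycle lengths of π_27 on ℤ/67ℤ: [22, 22, 22, 1]; 4 cycles in total.
n − c = 67 − 4 = 63; sign = (−1)^63 = -1.

-1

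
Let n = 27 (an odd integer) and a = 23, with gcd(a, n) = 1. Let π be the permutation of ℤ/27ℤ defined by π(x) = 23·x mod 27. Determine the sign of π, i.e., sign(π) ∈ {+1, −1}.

Orbit of 4 under x↦23x: [4, 11, 10, 14, 25, 8, 22]… (length divides ord_27(23)).
Decompose π into cycles: lengths [18, 6, 2, 1] (4 cycles, including the fixed point 0).
sign(π) = (−1)^{n − #cycles} = (−1)^{27−4} = (−1)^23 = -1.
Check: (23/27) = -1 by Zolotarev.

-1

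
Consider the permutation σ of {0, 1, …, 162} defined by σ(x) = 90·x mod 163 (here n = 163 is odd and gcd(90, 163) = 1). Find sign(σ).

+1

Start at x=140: 140 → 49 → 9 → 158 → 39 → 87 → 6 → … (one orbit).
π_90 has 3 disjoint cycles with lengths [81, 81, 1] on {0,…,162}.
n − c = 163 − 3 = 160; sign = (−1)^160 = +1.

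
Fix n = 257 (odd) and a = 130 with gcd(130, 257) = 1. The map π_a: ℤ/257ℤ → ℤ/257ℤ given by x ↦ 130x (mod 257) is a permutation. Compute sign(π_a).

Orbit of 233 under x↦130x: [233, 221, 203, 176, 7, 139, 80]… (length divides ord_257(130)).
π_130 has 2 disjoint cycles with lengths [256, 1] on {0,…,256}.
257 − 2 = 255 transpositions; sign(π) = (−1)^255 = -1.
(130|257)_J = -1 (Zolotarev's lemma cross-check).

-1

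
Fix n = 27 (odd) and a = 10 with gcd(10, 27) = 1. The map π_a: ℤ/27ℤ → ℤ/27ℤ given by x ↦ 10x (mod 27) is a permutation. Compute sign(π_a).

Trace 1: π^k(1) = [1, 10, 19] for k=0..2.
Cycle lengths of π_10 on ℤ/27ℤ: [3, 3, 3, 3, 3, 3, 1, 1, 1, 1, 1, 1, 1, 1, 1]; 15 cycles in total.
Σ(ℓ_i−1) = 27−15 = 12; sign = (−1)^12 = +1.
Check: (10/27) = +1 by Zolotarev.

+1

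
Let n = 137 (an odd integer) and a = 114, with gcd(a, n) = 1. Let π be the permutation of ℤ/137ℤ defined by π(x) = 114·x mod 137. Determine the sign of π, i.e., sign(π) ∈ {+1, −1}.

-1

Trace 4: π^k(4) = [4, 45, 61, 104, 74, 79, 101] for k=0..6.
Decompose π into cycles: lengths [136, 1] (2 cycles, including the fixed point 0).
sign(π) = (−1)^{n − #cycles} = (−1)^{137−2} = (−1)^135 = -1.
(114|137)_J = -1 (Zolotarev's lemma cross-check).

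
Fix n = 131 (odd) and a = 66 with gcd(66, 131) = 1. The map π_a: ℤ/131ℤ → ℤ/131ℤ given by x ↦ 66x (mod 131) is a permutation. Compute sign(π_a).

-1

Start at x=50: 50 → 25 → 78 → 39 → 85 → 108 → 54 → … (one orbit).
Cycle type of π: 130 + 1; total 2 cycles.
With 2 cycles on 131 points, sign = (−1)^{131−2} = -1.
(66|131)_J = -1 (Zolotarev's lemma cross-check).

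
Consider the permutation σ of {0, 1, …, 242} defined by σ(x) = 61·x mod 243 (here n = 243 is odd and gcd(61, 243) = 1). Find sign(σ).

Trace 85: π^k(85) = [85, 82, 142, 157, 100, 25, 67] for k=0..6.
π_61 has 11 disjoint cycles with lengths [81, 81, 27, 27, 9, 9, 3, 3, 1, 1, 1] on {0,…,242}.
Σ(ℓ_i−1) = 243−11 = 232; sign = (−1)^232 = +1.
The Jacobi symbol (61|243) = +1 (Zolotarev) agrees.

+1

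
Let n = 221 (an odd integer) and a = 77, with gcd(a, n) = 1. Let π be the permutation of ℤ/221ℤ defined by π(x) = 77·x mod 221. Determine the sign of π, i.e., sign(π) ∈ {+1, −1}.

Orbit of 1 under x↦77x: [1, 77, 183, 168, 118, 25, 157]… (length divides ord_221(77)).
Cycle type of π: 8×26 + 2×6 + 1; total 33 cycles.
n − c = 221 − 33 = 188; sign = (−1)^188 = +1.

+1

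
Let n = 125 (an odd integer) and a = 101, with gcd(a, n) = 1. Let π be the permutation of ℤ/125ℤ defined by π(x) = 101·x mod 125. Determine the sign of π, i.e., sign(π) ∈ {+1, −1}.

+1

Orbit of 101 under x↦101x: [101, 76, 51, 26, 1]… (length divides ord_125(101)).
Cycle type of π: 5×20 + 1×25; total 45 cycles.
With 45 cycles on 125 points, sign = (−1)^{125−45} = +1.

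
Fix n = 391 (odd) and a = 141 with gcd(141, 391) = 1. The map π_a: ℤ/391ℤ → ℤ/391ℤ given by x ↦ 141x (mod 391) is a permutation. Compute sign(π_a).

Trace 213: π^k(213) = [213, 317, 123, 139, 49, 262, 188] for k=0..6.
6 cycles of lengths [176, 176, 16, 11, 11, 1].
6 cycles on 391: each ℓ→(−1)^(ℓ−1), product (−1)^385 = -1.
Check: (141/391) = -1 by Zolotarev.

-1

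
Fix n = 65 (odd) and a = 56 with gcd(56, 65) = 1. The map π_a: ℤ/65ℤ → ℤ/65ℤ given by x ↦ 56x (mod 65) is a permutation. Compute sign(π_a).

+1

Start at x=56: 56 → 16 → 51 → 61 → 36 → 1 → 56 (one orbit).
The orbit structure of x ↦ 56x mod 65: 15 orbits of sizes [6, 6, 6, 6, 6, 6, 6, 6, 6, 6, 1, 1, 1, 1, 1].
With 15 cycles on 65 points, sign = (−1)^{65−15} = +1.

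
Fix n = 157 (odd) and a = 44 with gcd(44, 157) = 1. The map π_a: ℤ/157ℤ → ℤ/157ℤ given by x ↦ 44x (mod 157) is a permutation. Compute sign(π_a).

Trace 49: π^k(49) = [49, 115, 36, 14, 145, 100, 4] for k=0..6.
Cycle lengths of π_44 on ℤ/157ℤ: [78, 78, 1]; 3 cycles in total.
3 cycles on 157: each ℓ→(−1)^(ℓ−1), product (−1)^154 = +1.
The Jacobi symbol (44|157) = +1 (Zolotarev) agrees.

+1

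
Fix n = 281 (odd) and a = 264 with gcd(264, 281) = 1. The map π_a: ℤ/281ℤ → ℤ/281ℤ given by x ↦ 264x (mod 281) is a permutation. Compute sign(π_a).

Trace 10: π^k(10) = [10, 111, 80, 45, 78, 79, 62] for k=0..6.
Cycle type of π: 140×2 + 1; total 3 cycles.
Σ(ℓ_i−1) = 281−3 = 278; sign = (−1)^278 = +1.

+1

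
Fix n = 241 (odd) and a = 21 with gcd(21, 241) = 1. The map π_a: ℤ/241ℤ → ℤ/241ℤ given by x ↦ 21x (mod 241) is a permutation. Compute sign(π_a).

Trace 105: π^k(105) = [105, 36, 33, 211, 93, 25, 43] for k=0..6.
The orbit structure of x ↦ 21x mod 241: 4 orbits of sizes [80, 80, 80, 1].
4 cycles on 241: each ℓ→(−1)^(ℓ−1), product (−1)^237 = -1.
Via Zolotarev, sign(π_{21}) = (21|241) = -1.

-1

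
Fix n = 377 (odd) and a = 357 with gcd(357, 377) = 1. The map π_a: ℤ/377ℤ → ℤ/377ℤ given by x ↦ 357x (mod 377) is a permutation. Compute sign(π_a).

-1

Trace 158: π^k(158) = [158, 233, 241, 81, 265, 355, 63] for k=0..6.
π_357 has 8 disjoint cycles with lengths [84, 84, 84, 84, 14, 14, 12, 1] on {0,…,376}.
Σ(ℓ_i−1) = 377−8 = 369; sign = (−1)^369 = -1.
Zolotarev: (357|377) = -1, matching the cycle-count sign.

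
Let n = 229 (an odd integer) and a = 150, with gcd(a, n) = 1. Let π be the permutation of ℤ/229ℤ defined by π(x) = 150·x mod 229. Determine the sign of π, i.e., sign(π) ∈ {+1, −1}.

Trace 89: π^k(89) = [89, 68, 124, 51, 93, 210, 127] for k=0..6.
Cycle type of π: 228 + 1; total 2 cycles.
n − c = 229 − 2 = 227; sign = (−1)^227 = -1.

-1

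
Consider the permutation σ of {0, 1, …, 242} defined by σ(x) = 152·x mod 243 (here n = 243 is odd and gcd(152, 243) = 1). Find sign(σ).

Trace 226: π^k(226) = [226, 89, 163, 233, 181, 53, 37] for k=0..6.
Cycle type of π: 54×3 + 18×3 + 6×3 + 2×4 + 1; total 14 cycles.
sign(π) = (−1)^{n − #cycles} = (−1)^{243−14} = (−1)^229 = -1.
Via Zolotarev, sign(π_{152}) = (152|243) = -1.

-1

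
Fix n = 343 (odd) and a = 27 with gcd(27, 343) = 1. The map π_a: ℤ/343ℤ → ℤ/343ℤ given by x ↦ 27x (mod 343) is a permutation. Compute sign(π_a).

-1

Trace 316: π^k(316) = [316, 300, 211, 209, 155, 69, 148] for k=0..6.
10 cycles of lengths [98, 98, 98, 14, 14, 14, 2, 2, 2, 1].
10 cycles on 343: each ℓ→(−1)^(ℓ−1), product (−1)^333 = -1.
(27|343)_J = -1 (Zolotarev's lemma cross-check).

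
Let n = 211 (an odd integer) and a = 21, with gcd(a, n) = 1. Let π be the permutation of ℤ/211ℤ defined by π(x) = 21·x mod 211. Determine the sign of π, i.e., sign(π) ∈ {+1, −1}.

+1

Trace 21: π^k(21) = [21, 19, 188, 150, 196, 107, 137] for k=0..6.
π_21 has 15 disjoint cycles with lengths [15, 15, 15, 15, 15, 15, 15, 15, 15, 15, 15, 15, 15, 15, 1] on {0,…,210}.
With 15 cycles on 211 points, sign = (−1)^{211−15} = +1.
The Jacobi symbol (21|211) = +1 (Zolotarev) agrees.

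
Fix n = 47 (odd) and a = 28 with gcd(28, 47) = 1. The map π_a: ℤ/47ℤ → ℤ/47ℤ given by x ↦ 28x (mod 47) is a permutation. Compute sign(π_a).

+1

Start at x=14: 14 → 16 → 25 → 42 → 1 → 28 → 32 → … (one orbit).
Cycle lengths of π_28 on ℤ/47ℤ: [23, 23, 1]; 3 cycles in total.
sign(π) = (−1)^{n − #cycles} = (−1)^{47−3} = (−1)^44 = +1.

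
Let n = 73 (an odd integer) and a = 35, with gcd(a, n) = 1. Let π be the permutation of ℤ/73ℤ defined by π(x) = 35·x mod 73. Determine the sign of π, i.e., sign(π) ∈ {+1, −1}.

+1

Orbit of 2 under x↦35x: [2, 70, 41, 48, 1, 35, 57]… (length divides ord_73(35)).
Decompose π into cycles: lengths [36, 36, 1] (3 cycles, including the fixed point 0).
n − c = 73 − 3 = 70; sign = (−1)^70 = +1.
(35|73)_J = +1 (Zolotarev's lemma cross-check).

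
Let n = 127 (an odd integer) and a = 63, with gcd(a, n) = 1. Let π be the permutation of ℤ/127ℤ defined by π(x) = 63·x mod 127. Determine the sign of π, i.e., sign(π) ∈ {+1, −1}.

-1

Orbit of 126 under x↦63x: [126, 64, 95, 16, 119, 4, 125]… (length divides ord_127(63)).
Cycle lengths of π_63 on ℤ/127ℤ: [14, 14, 14, 14, 14, 14, 14, 14, 14, 1]; 10 cycles in total.
10 cycles on 127: each ℓ→(−1)^(ℓ−1), product (−1)^117 = -1.
Check: (63/127) = -1 by Zolotarev.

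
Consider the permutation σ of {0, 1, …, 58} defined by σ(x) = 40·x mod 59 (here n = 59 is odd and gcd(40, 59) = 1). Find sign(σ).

Trace 38: π^k(38) = [38, 45, 30, 20, 33, 22, 54] for k=0..6.
Decompose π into cycles: lengths [58, 1] (2 cycles, including the fixed point 0).
59 − 2 = 57 transpositions; sign(π) = (−1)^57 = -1.

-1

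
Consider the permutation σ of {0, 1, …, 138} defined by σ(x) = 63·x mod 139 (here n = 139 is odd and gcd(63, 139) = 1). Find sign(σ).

+1

Orbit of 129 under x↦63x: [129, 65, 64, 1, 63, 77, 125]… (length divides ord_139(63)).
Cycle lengths of π_63 on ℤ/139ℤ: [23, 23, 23, 23, 23, 23, 1]; 7 cycles in total.
sign(π) = (−1)^{n − #cycles} = (−1)^{139−7} = (−1)^132 = +1.
Via Zolotarev, sign(π_{63}) = (63|139) = +1.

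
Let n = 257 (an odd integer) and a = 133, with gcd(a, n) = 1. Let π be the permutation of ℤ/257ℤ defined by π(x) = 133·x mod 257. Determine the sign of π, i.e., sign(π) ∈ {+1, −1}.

+1

Start at x=184: 184 → 57 → 128 → 62 → 22 → 99 → 60 → … (one orbit).
Decompose π into cycles: lengths [128, 128, 1] (3 cycles, including the fixed point 0).
With 3 cycles on 257 points, sign = (−1)^{257−3} = +1.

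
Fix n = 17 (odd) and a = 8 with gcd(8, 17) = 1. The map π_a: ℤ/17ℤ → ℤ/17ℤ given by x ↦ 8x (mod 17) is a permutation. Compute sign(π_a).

Start at x=15: 15 → 1 → 8 → 13 → 2 → 16 → 9 → … (one orbit).
The orbit structure of x ↦ 8x mod 17: 3 orbits of sizes [8, 8, 1].
Σ(ℓ_i−1) = 17−3 = 14; sign = (−1)^14 = +1.
Zolotarev: (8|17) = +1, matching the cycle-count sign.

+1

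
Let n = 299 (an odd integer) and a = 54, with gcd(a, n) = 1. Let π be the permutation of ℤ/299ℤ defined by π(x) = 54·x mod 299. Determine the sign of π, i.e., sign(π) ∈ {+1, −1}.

Start at x=282: 282 → 278 → 62 → 59 → 196 → 119 → 147 → … (one orbit).
Cycle lengths of π_54 on ℤ/299ℤ: [132, 132, 12, 11, 11, 1]; 6 cycles in total.
299 − 6 = 293 transpositions; sign(π) = (−1)^293 = -1.

-1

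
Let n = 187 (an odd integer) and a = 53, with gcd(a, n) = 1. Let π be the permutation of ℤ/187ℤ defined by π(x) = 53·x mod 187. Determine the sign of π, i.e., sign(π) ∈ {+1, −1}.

+1

Orbit of 166 under x↦53x: [166, 9, 103, 36, 38, 144, 152]… (length divides ord_187(53)).
Cycle type of π: 40×4 + 8×2 + 5×2 + 1; total 9 cycles.
187 − 9 = 178 transpositions; sign(π) = (−1)^178 = +1.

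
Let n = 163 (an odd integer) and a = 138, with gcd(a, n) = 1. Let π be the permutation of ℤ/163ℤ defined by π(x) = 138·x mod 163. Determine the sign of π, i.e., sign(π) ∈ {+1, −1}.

-1

Start at x=77: 77 → 31 → 40 → 141 → 61 → 105 → 146 → … (one orbit).
4 cycles of lengths [54, 54, 54, 1].
With 4 cycles on 163 points, sign = (−1)^{163−4} = -1.
Check: (138/163) = -1 by Zolotarev.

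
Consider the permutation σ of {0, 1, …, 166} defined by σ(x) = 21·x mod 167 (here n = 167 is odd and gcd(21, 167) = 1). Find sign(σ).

Orbit of 127 under x↦21x: [127, 162, 62, 133, 121, 36, 88]… (length divides ord_167(21)).
3 cycles of lengths [83, 83, 1].
Σ(ℓ_i−1) = 167−3 = 164; sign = (−1)^164 = +1.

+1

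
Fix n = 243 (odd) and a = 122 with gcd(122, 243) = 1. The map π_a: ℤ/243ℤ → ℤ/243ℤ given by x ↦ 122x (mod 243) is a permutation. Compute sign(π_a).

Orbit of 187 under x↦122x: [187, 215, 229, 236, 118, 59, 151]… (length divides ord_243(122)).
Cycle type of π: 162 + 54 + 18 + 6 + 2 + 1; total 6 cycles.
sign(π) = (−1)^{n − #cycles} = (−1)^{243−6} = (−1)^237 = -1.

-1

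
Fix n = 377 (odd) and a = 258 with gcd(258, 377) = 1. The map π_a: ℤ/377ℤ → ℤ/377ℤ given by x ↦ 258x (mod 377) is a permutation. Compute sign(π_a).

Orbit of 212 under x↦258x: [212, 31, 81, 163, 207, 249, 152]… (length divides ord_377(258)).
The orbit structure of x ↦ 258x mod 377: 7 orbits of sizes [84, 84, 84, 84, 28, 12, 1].
sign(π) = (−1)^{n − #cycles} = (−1)^{377−7} = (−1)^370 = +1.
(258|377)_J = +1 (Zolotarev's lemma cross-check).

+1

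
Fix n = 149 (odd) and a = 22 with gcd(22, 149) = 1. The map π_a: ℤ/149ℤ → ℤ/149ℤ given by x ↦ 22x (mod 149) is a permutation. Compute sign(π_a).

Start at x=30: 30 → 64 → 67 → 133 → 95 → 4 → 88 → … (one orbit).
Cycle lengths of π_22 on ℤ/149ℤ: [74, 74, 1]; 3 cycles in total.
149 − 3 = 146 transpositions; sign(π) = (−1)^146 = +1.
Via Zolotarev, sign(π_{22}) = (22|149) = +1.

+1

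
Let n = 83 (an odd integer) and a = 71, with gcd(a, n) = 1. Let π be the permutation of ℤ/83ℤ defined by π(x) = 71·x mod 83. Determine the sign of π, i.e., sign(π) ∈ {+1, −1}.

-1

Trace 2: π^k(2) = [2, 59, 39, 30, 55, 4, 35] for k=0..6.
Decompose π into cycles: lengths [82, 1] (2 cycles, including the fixed point 0).
With 2 cycles on 83 points, sign = (−1)^{83−2} = -1.
Check: (71/83) = -1 by Zolotarev.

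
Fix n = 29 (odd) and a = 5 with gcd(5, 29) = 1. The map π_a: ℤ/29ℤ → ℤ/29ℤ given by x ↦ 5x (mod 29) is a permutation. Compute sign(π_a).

+1

Trace 16: π^k(16) = [16, 22, 23, 28, 24, 4, 20] for k=0..6.
Decompose π into cycles: lengths [14, 14, 1] (3 cycles, including the fixed point 0).
n − c = 29 − 3 = 26; sign = (−1)^26 = +1.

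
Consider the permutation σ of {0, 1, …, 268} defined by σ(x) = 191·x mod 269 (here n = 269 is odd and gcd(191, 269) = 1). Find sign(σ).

Orbit of 99 under x↦191x: [99, 79, 25, 202, 115, 176, 260]… (length divides ord_269(191)).
Cycle lengths of π_191 on ℤ/269ℤ: [134, 134, 1]; 3 cycles in total.
269 − 3 = 266 transpositions; sign(π) = (−1)^266 = +1.
Via Zolotarev, sign(π_{191}) = (191|269) = +1.

+1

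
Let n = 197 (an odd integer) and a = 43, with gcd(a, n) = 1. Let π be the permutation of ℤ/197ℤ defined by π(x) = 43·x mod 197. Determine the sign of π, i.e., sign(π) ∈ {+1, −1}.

+1

Start at x=59: 59 → 173 → 150 → 146 → 171 → 64 → 191 → … (one orbit).
Cycle type of π: 98×2 + 1; total 3 cycles.
Σ(ℓ_i−1) = 197−3 = 194; sign = (−1)^194 = +1.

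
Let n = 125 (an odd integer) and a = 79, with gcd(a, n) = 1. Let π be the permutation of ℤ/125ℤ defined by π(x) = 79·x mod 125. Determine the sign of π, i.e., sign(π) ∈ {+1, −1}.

+1

Trace 56: π^k(56) = [56, 49, 121, 59, 36, 94, 51] for k=0..6.
π_79 has 7 disjoint cycles with lengths [50, 50, 10, 10, 2, 2, 1] on {0,…,124}.
Σ(ℓ_i−1) = 125−7 = 118; sign = (−1)^118 = +1.
Zolotarev: (79|125) = +1, matching the cycle-count sign.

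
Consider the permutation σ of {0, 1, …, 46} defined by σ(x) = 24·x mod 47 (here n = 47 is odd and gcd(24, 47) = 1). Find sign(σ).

Orbit of 32 under x↦24x: [32, 16, 8, 4, 2, 1, 24]… (length divides ord_47(24)).
π_24 has 3 disjoint cycles with lengths [23, 23, 1] on {0,…,46}.
3 cycles on 47: each ℓ→(−1)^(ℓ−1), product (−1)^44 = +1.

+1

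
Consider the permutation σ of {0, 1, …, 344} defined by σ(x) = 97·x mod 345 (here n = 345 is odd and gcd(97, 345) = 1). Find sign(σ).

Start at x=154: 154 → 103 → 331 → 22 → 64 → 343 → 151 → … (one orbit).
The orbit structure of x ↦ 97x mod 345: 15 orbits of sizes [44, 44, 44, 44, 44, 44, 22, 22, 22, 4, 4, 4, 1, 1, 1].
Σ(ℓ_i−1) = 345−15 = 330; sign = (−1)^330 = +1.
The Jacobi symbol (97|345) = +1 (Zolotarev) agrees.

+1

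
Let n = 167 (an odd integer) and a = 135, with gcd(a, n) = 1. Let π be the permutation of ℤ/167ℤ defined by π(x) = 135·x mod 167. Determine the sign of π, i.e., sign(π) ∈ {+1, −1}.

-1

Trace 45: π^k(45) = [45, 63, 155, 50, 70, 98, 37] for k=0..6.
The orbit structure of x ↦ 135x mod 167: 2 orbits of sizes [166, 1].
sign(π) = (−1)^{n − #cycles} = (−1)^{167−2} = (−1)^165 = -1.
Check: (135/167) = -1 by Zolotarev.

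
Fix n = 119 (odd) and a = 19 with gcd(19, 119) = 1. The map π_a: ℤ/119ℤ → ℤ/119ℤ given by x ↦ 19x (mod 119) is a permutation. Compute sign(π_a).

-1

Orbit of 26 under x↦19x: [26, 18, 104, 72, 59, 50, 117]… (length divides ord_119(19)).
8 cycles of lengths [24, 24, 24, 24, 8, 8, 6, 1].
Σ(ℓ_i−1) = 119−8 = 111; sign = (−1)^111 = -1.
Via Zolotarev, sign(π_{19}) = (19|119) = -1.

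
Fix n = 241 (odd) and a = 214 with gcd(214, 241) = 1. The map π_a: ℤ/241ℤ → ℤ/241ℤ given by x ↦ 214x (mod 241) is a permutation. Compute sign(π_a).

Trace 36: π^k(36) = [36, 233, 216, 193, 91, 194, 64] for k=0..6.
Cycle lengths of π_214 on ℤ/241ℤ: [40, 40, 40, 40, 40, 40, 1]; 7 cycles in total.
sign(π) = (−1)^{n − #cycles} = (−1)^{241−7} = (−1)^234 = +1.

+1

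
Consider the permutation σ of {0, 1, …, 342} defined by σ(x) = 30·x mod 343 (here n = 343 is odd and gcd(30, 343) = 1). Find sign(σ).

+1

Trace 246: π^k(246) = [246, 177, 165, 148, 324, 116, 50] for k=0..6.
π_30 has 31 disjoint cycles with lengths [21, 21, 21, 21, 21, 21, 21, 21, 21, 21, 21, 21, 21, 21, 3, 3, 3, 3, 3, 3, 3, 3, 3, 3, 3, 3, 3, 3, 3, 3, 1] on {0,…,342}.
31 cycles on 343: each ℓ→(−1)^(ℓ−1), product (−1)^312 = +1.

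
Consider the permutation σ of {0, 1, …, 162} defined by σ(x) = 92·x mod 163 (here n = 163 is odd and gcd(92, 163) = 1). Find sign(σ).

Trace 121: π^k(121) = [121, 48, 15, 76, 146, 66, 41] for k=0..6.
Cycle lengths of π_92 on ℤ/163ℤ: [162, 1]; 2 cycles in total.
sign(π) = (−1)^{n − #cycles} = (−1)^{163−2} = (−1)^161 = -1.

-1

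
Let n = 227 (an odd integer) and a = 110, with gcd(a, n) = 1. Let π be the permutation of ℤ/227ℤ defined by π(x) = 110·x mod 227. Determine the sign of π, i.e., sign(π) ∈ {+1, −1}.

+1

Trace 12: π^k(12) = [12, 185, 147, 53, 155, 25, 26] for k=0..6.
π_110 has 3 disjoint cycles with lengths [113, 113, 1] on {0,…,226}.
With 3 cycles on 227 points, sign = (−1)^{227−3} = +1.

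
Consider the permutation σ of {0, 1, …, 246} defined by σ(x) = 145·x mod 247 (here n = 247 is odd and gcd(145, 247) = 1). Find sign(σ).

+1

Start at x=145: 145 → 30 → 151 → 159 → 84 → 77 → 50 → … (one orbit).
Cycle lengths of π_145 on ℤ/247ℤ: [12, 12, 12, 12, 12, 12, 12, 12, 12, 12, 12, 12, 12, 12, 12, 12, 12, 12, 12, 6, 6, 6, 1]; 23 cycles in total.
With 23 cycles on 247 points, sign = (−1)^{247−23} = +1.
Check: (145/247) = +1 by Zolotarev.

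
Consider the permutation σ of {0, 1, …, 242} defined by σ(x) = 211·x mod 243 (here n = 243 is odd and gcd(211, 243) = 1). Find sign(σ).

+1

Start at x=220: 220 → 7 → 19 → 121 → 16 → 217 → 103 → … (one orbit).
The orbit structure of x ↦ 211x mod 243: 11 orbits of sizes [81, 81, 27, 27, 9, 9, 3, 3, 1, 1, 1].
With 11 cycles on 243 points, sign = (−1)^{243−11} = +1.
(211|243)_J = +1 (Zolotarev's lemma cross-check).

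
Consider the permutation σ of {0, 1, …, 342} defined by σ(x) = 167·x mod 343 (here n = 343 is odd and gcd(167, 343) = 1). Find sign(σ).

-1

Trace 27: π^k(27) = [27, 50, 118, 155, 160, 309, 153] for k=0..6.
Cycle type of π: 98×3 + 14×3 + 2×3 + 1; total 10 cycles.
343 − 10 = 333 transpositions; sign(π) = (−1)^333 = -1.
Via Zolotarev, sign(π_{167}) = (167|343) = -1.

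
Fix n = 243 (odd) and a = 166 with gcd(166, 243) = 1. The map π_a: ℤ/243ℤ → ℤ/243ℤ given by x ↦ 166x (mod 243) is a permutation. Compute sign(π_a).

Start at x=34: 34 → 55 → 139 → 232 → 118 → 148 → 25 → … (one orbit).
The orbit structure of x ↦ 166x mod 243: 11 orbits of sizes [81, 81, 27, 27, 9, 9, 3, 3, 1, 1, 1].
With 11 cycles on 243 points, sign = (−1)^{243−11} = +1.
Via Zolotarev, sign(π_{166}) = (166|243) = +1.

+1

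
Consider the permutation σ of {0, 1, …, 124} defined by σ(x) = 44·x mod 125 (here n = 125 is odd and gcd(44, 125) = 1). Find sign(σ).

Start at x=106: 106 → 39 → 91 → 4 → 51 → 119 → 111 → … (one orbit).
Cycle type of π: 50×2 + 10×2 + 2×2 + 1; total 7 cycles.
n − c = 125 − 7 = 118; sign = (−1)^118 = +1.
Via Zolotarev, sign(π_{44}) = (44|125) = +1.

+1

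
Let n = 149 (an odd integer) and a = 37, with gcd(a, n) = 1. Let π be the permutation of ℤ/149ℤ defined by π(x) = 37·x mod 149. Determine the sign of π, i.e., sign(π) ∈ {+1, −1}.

Start at x=1: 1 → 37 → 28 → 142 → 39 → 102 → 49 → … (one orbit).
Cycle type of π: 37×4 + 1; total 5 cycles.
Σ(ℓ_i−1) = 149−5 = 144; sign = (−1)^144 = +1.

+1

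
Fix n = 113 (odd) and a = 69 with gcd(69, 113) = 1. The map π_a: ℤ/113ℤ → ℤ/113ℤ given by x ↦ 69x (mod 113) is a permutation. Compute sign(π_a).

+1

Trace 44: π^k(44) = [44, 98, 95, 1, 69, 15, 18] for k=0..6.
The orbit structure of x ↦ 69x mod 113: 15 orbits of sizes [8, 8, 8, 8, 8, 8, 8, 8, 8, 8, 8, 8, 8, 8, 1].
113 − 15 = 98 transpositions; sign(π) = (−1)^98 = +1.
(69|113)_J = +1 (Zolotarev's lemma cross-check).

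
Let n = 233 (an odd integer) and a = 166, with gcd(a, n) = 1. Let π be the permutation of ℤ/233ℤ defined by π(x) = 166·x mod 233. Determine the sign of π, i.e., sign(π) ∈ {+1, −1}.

Orbit of 189 under x↦166x: [189, 152, 68, 104, 22, 157, 199]… (length divides ord_233(166)).
π_166 has 2 disjoint cycles with lengths [232, 1] on {0,…,232}.
With 2 cycles on 233 points, sign = (−1)^{233−2} = -1.

-1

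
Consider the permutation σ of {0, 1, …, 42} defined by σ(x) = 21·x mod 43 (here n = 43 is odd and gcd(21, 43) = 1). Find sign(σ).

+1

Start at x=16: 16 → 35 → 4 → 41 → 1 → 21 → 11 → 16 (one orbit).
Cycle lengths of π_21 on ℤ/43ℤ: [7, 7, 7, 7, 7, 7, 1]; 7 cycles in total.
sign(π) = (−1)^{n − #cycles} = (−1)^{43−7} = (−1)^36 = +1.
Zolotarev: (21|43) = +1, matching the cycle-count sign.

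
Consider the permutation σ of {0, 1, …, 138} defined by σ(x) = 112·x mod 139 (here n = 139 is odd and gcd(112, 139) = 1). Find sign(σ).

Orbit of 131 under x↦112x: [131, 77, 6, 116, 65, 52, 125]… (length divides ord_139(112)).
7 cycles of lengths [23, 23, 23, 23, 23, 23, 1].
sign(π) = (−1)^{n − #cycles} = (−1)^{139−7} = (−1)^132 = +1.
Zolotarev: (112|139) = +1, matching the cycle-count sign.

+1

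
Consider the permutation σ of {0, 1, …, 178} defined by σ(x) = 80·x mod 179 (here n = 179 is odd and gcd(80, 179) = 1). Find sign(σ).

+1

Trace 116: π^k(116) = [116, 151, 87, 158, 110, 29, 172] for k=0..6.
Cycle type of π: 89×2 + 1; total 3 cycles.
3 cycles on 179: each ℓ→(−1)^(ℓ−1), product (−1)^176 = +1.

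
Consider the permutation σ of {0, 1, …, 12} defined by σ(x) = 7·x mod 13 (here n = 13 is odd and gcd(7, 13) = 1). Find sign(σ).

Trace 5: π^k(5) = [5, 9, 11, 12, 6, 3, 8] for k=0..6.
Decompose π into cycles: lengths [12, 1] (2 cycles, including the fixed point 0).
Σ(ℓ_i−1) = 13−2 = 11; sign = (−1)^11 = -1.
The Jacobi symbol (7|13) = -1 (Zolotarev) agrees.

-1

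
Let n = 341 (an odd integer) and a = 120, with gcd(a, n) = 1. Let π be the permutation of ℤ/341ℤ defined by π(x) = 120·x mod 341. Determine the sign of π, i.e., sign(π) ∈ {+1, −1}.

Orbit of 221 under x↦120x: [221, 263, 188, 54, 1, 120, 78]… (length divides ord_341(120)).
Decompose π into cycles: lengths [10, 10, 10, 10, 10, 10, 10, 10, 10, 10, 10, 10, 10, 10, 10, 10, 10, 10, 10, 10, 10, 10, 10, 10, 10, 10, 10, 10, 10, 10, 10, 10, 10, 2, 2, 2, 2, 2, 1] (39 cycles, including the fixed point 0).
Σ(ℓ_i−1) = 341−39 = 302; sign = (−1)^302 = +1.

+1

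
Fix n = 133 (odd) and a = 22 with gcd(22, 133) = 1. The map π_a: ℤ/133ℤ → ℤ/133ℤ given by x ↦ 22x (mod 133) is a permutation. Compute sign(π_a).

-1

Start at x=43: 43 → 15 → 64 → 78 → 120 → 113 → 92 → … (one orbit).
π_22 has 14 disjoint cycles with lengths [18, 18, 18, 18, 18, 18, 18, 1, 1, 1, 1, 1, 1, 1] on {0,…,132}.
sign(π) = (−1)^{n − #cycles} = (−1)^{133−14} = (−1)^119 = -1.
Zolotarev: (22|133) = -1, matching the cycle-count sign.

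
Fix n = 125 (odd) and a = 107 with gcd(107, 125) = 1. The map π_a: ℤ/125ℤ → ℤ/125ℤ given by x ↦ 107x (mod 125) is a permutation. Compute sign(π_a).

-1

Orbit of 7 under x↦107x: [7, 124, 18, 51, 82, 24, 68]… (length divides ord_125(107)).
π_107 has 12 disjoint cycles with lengths [20, 20, 20, 20, 20, 4, 4, 4, 4, 4, 4, 1] on {0,…,124}.
sign(π) = (−1)^{n − #cycles} = (−1)^{125−12} = (−1)^113 = -1.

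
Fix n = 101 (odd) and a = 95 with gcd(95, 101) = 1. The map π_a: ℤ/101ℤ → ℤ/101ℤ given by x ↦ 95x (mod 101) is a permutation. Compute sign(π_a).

+1

Start at x=84: 84 → 1 → 95 → 36 → 87 → 84 (one orbit).
The orbit structure of x ↦ 95x mod 101: 21 orbits of sizes [5, 5, 5, 5, 5, 5, 5, 5, 5, 5, 5, 5, 5, 5, 5, 5, 5, 5, 5, 5, 1].
101 − 21 = 80 transpositions; sign(π) = (−1)^80 = +1.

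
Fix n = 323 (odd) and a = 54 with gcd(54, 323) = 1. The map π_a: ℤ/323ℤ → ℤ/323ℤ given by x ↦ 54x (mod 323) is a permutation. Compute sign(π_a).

Start at x=134: 134 → 130 → 237 → 201 → 195 → 194 → 140 → … (one orbit).
Cycle type of π: 144×2 + 16 + 9×2 + 1; total 6 cycles.
n − c = 323 − 6 = 317; sign = (−1)^317 = -1.
Check: (54/323) = -1 by Zolotarev.

-1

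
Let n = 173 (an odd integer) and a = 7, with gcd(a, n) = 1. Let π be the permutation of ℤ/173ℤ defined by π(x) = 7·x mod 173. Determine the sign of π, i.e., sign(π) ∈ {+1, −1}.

Start at x=130: 130 → 45 → 142 → 129 → 38 → 93 → 132 → … (one orbit).
Cycle lengths of π_7 on ℤ/173ℤ: [172, 1]; 2 cycles in total.
173 − 2 = 171 transpositions; sign(π) = (−1)^171 = -1.
Via Zolotarev, sign(π_{7}) = (7|173) = -1.

-1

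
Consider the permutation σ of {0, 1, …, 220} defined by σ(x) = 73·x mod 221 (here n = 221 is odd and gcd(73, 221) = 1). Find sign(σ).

+1

Trace 77: π^k(77) = [77, 96, 157, 190, 168, 109, 1] for k=0..6.
Decompose π into cycles: lengths [16, 16, 16, 16, 16, 16, 16, 16, 16, 16, 16, 16, 16, 4, 4, 4, 1] (17 cycles, including the fixed point 0).
With 17 cycles on 221 points, sign = (−1)^{221−17} = +1.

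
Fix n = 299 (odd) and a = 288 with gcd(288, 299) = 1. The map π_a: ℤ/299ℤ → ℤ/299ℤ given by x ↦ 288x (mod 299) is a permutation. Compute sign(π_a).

-1

Trace 62: π^k(62) = [62, 215, 27, 2, 277, 242, 29] for k=0..6.
Decompose π into cycles: lengths [132, 132, 12, 11, 11, 1] (6 cycles, including the fixed point 0).
Σ(ℓ_i−1) = 299−6 = 293; sign = (−1)^293 = -1.
(288|299)_J = -1 (Zolotarev's lemma cross-check).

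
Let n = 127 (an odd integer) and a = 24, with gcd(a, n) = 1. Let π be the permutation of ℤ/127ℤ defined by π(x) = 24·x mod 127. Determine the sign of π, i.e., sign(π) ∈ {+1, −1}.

Start at x=37: 37 → 126 → 103 → 59 → 19 → 75 → 22 → … (one orbit).
Cycle type of π: 18×7 + 1; total 8 cycles.
n − c = 127 − 8 = 119; sign = (−1)^119 = -1.
The Jacobi symbol (24|127) = -1 (Zolotarev) agrees.

-1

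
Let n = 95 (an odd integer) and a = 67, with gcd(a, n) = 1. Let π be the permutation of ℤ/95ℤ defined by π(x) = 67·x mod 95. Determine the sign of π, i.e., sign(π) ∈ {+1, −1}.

Trace 48: π^k(48) = [48, 81, 12, 44, 3, 11, 72] for k=0..6.
π_67 has 5 disjoint cycles with lengths [36, 36, 18, 4, 1] on {0,…,94}.
With 5 cycles on 95 points, sign = (−1)^{95−5} = +1.

+1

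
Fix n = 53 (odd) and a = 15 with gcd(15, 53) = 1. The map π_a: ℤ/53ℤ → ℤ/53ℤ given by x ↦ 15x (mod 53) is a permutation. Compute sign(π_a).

Orbit of 49 under x↦15x: [49, 46, 1, 15, 13, 36, 10]… (length divides ord_53(15)).
Cycle lengths of π_15 on ℤ/53ℤ: [13, 13, 13, 13, 1]; 5 cycles in total.
With 5 cycles on 53 points, sign = (−1)^{53−5} = +1.
The Jacobi symbol (15|53) = +1 (Zolotarev) agrees.

+1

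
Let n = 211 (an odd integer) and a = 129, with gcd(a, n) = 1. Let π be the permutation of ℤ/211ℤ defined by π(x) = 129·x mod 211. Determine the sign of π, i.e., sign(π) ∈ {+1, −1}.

-1

Start at x=169: 169 → 68 → 121 → 206 → 199 → 140 → 125 → … (one orbit).
The orbit structure of x ↦ 129x mod 211: 4 orbits of sizes [70, 70, 70, 1].
211 − 4 = 207 transpositions; sign(π) = (−1)^207 = -1.
Via Zolotarev, sign(π_{129}) = (129|211) = -1.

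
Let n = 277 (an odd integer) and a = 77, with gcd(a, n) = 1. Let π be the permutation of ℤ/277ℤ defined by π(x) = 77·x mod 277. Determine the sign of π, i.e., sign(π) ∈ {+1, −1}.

-1

Orbit of 113 under x↦77x: [113, 114, 191, 26, 63, 142, 131]… (length divides ord_277(77)).
The orbit structure of x ↦ 77x mod 277: 2 orbits of sizes [276, 1].
Σ(ℓ_i−1) = 277−2 = 275; sign = (−1)^275 = -1.
(77|277)_J = -1 (Zolotarev's lemma cross-check).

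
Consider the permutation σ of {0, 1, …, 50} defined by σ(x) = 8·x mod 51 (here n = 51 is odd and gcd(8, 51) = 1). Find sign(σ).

-1

Start at x=13: 13 → 2 → 16 → 26 → 4 → 32 → 1 → … (one orbit).
The orbit structure of x ↦ 8x mod 51: 8 orbits of sizes [8, 8, 8, 8, 8, 8, 2, 1].
51 − 8 = 43 transpositions; sign(π) = (−1)^43 = -1.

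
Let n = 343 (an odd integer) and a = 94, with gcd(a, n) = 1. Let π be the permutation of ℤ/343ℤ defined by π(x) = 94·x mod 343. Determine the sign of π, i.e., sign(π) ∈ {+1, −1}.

-1

Start at x=94: 94 → 261 → 181 → 207 → 250 → 176 → 80 → … (one orbit).
Cycle lengths of π_94 on ℤ/343ℤ: [294, 42, 6, 1]; 4 cycles in total.
Σ(ℓ_i−1) = 343−4 = 339; sign = (−1)^339 = -1.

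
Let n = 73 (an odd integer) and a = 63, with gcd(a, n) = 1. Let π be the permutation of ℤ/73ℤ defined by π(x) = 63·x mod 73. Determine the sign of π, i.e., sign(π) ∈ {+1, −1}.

Trace 63: π^k(63) = [63, 27, 22, 72, 10, 46, 51] for k=0..6.
Cycle type of π: 8×9 + 1; total 10 cycles.
73 − 10 = 63 transpositions; sign(π) = (−1)^63 = -1.

-1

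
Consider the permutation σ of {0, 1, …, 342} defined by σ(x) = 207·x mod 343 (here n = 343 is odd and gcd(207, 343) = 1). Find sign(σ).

+1

Start at x=221: 221 → 128 → 85 → 102 → 191 → 92 → 179 → … (one orbit).
Decompose π into cycles: lengths [147, 147, 21, 21, 3, 3, 1] (7 cycles, including the fixed point 0).
sign(π) = (−1)^{n − #cycles} = (−1)^{343−7} = (−1)^336 = +1.
Check: (207/343) = +1 by Zolotarev.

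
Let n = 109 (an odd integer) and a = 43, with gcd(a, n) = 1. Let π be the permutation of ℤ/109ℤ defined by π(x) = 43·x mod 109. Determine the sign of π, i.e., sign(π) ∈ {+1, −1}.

+1

Trace 82: π^k(82) = [82, 38, 108, 66, 4, 63, 93] for k=0..6.
The orbit structure of x ↦ 43x mod 109: 7 orbits of sizes [18, 18, 18, 18, 18, 18, 1].
sign(π) = (−1)^{n − #cycles} = (−1)^{109−7} = (−1)^102 = +1.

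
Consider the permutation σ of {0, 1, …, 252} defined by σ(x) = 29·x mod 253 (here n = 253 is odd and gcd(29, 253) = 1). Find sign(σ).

-1

Start at x=96: 96 → 1 → 29 → 82 → 101 → 146 → 186 → … (one orbit).
Cycle type of π: 110×2 + 11×2 + 10 + 1; total 6 cycles.
n − c = 253 − 6 = 247; sign = (−1)^247 = -1.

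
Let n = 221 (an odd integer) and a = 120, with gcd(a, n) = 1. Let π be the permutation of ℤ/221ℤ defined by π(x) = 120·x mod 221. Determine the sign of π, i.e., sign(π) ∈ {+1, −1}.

Start at x=35: 35 → 1 → 120 → 35 (one orbit).
Cycle type of π: 3×68 + 1×17; total 85 cycles.
n − c = 221 − 85 = 136; sign = (−1)^136 = +1.

+1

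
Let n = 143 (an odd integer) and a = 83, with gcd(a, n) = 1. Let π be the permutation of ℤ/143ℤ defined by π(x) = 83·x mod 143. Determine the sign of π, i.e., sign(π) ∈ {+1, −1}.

Start at x=21: 21 → 27 → 96 → 103 → 112 → 1 → 83 → … (one orbit).
11 cycles of lengths [20, 20, 20, 20, 20, 20, 10, 4, 4, 4, 1].
With 11 cycles on 143 points, sign = (−1)^{143−11} = +1.
(83|143)_J = +1 (Zolotarev's lemma cross-check).

+1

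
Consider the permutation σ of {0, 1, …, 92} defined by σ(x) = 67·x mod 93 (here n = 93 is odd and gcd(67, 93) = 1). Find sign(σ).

+1

Orbit of 67 under x↦67x: [67, 25, 1]… (length divides ord_93(67)).
The orbit structure of x ↦ 67x mod 93: 33 orbits of sizes [3, 3, 3, 3, 3, 3, 3, 3, 3, 3, 3, 3, 3, 3, 3, 3, 3, 3, 3, 3, 3, 3, 3, 3, 3, 3, 3, 3, 3, 3, 1, 1, 1].
sign(π) = (−1)^{n − #cycles} = (−1)^{93−33} = (−1)^60 = +1.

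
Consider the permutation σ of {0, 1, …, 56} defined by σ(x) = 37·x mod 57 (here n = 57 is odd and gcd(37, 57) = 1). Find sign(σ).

Trace 37: π^k(37) = [37, 1] for k=0..1.
π_37 has 30 disjoint cycles with lengths [2, 2, 2, 2, 2, 2, 2, 2, 2, 2, 2, 2, 2, 2, 2, 2, 2, 2, 2, 2, 2, 2, 2, 2, 2, 2, 2, 1, 1, 1] on {0,…,56}.
sign(π) = (−1)^{n − #cycles} = (−1)^{57−30} = (−1)^27 = -1.
(37|57)_J = -1 (Zolotarev's lemma cross-check).

-1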